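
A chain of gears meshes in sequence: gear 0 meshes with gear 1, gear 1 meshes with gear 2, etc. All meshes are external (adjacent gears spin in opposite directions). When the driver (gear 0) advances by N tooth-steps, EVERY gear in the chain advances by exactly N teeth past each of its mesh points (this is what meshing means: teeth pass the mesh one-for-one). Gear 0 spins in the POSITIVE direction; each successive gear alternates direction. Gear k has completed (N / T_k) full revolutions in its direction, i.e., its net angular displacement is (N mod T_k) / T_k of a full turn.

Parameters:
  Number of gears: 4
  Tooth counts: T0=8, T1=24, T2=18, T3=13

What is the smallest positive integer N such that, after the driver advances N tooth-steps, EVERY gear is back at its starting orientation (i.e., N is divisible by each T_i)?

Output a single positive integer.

Gear k returns to start when N is a multiple of T_k.
All gears at start simultaneously when N is a common multiple of [8, 24, 18, 13]; the smallest such N is lcm(8, 24, 18, 13).
Start: lcm = T0 = 8
Fold in T1=24: gcd(8, 24) = 8; lcm(8, 24) = 8 * 24 / 8 = 192 / 8 = 24
Fold in T2=18: gcd(24, 18) = 6; lcm(24, 18) = 24 * 18 / 6 = 432 / 6 = 72
Fold in T3=13: gcd(72, 13) = 1; lcm(72, 13) = 72 * 13 / 1 = 936 / 1 = 936
Full cycle length = 936

Answer: 936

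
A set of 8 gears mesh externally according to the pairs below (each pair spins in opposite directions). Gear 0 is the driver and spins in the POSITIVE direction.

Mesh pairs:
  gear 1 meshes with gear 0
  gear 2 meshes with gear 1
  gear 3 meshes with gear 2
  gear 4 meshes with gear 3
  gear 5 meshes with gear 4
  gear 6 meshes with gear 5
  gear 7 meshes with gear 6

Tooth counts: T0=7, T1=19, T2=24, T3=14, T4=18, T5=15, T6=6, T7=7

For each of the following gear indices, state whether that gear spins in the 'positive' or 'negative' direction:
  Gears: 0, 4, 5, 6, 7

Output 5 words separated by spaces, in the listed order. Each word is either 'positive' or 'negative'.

Gear 0 (driver): positive (depth 0)
  gear 1: meshes with gear 0 -> depth 1 -> negative (opposite of gear 0)
  gear 2: meshes with gear 1 -> depth 2 -> positive (opposite of gear 1)
  gear 3: meshes with gear 2 -> depth 3 -> negative (opposite of gear 2)
  gear 4: meshes with gear 3 -> depth 4 -> positive (opposite of gear 3)
  gear 5: meshes with gear 4 -> depth 5 -> negative (opposite of gear 4)
  gear 6: meshes with gear 5 -> depth 6 -> positive (opposite of gear 5)
  gear 7: meshes with gear 6 -> depth 7 -> negative (opposite of gear 6)
Queried indices 0, 4, 5, 6, 7 -> positive, positive, negative, positive, negative

Answer: positive positive negative positive negative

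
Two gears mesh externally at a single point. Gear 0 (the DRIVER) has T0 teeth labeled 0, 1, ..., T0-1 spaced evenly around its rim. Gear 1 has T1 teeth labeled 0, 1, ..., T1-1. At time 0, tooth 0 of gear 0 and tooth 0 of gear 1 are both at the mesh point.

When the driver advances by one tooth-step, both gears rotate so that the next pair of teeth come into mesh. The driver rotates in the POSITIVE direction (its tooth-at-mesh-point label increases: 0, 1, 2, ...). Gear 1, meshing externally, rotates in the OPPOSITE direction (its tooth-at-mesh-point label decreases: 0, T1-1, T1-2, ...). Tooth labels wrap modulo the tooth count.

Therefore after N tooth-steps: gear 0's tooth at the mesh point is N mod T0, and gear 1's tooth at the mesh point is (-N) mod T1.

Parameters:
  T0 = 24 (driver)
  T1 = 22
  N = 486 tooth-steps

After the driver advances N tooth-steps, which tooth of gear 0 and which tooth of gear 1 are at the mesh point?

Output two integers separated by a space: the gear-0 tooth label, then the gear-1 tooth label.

Gear 0 (driver, T0=24): tooth at mesh = N mod T0
  486 = 20 * 24 + 6, so 486 mod 24 = 6
  gear 0 tooth = 6
Gear 1 (driven, T1=22): tooth at mesh = (-N) mod T1
  486 = 22 * 22 + 2, so 486 mod 22 = 2
  (-486) mod 22 = (-2) mod 22 = 22 - 2 = 20
Mesh after 486 steps: gear-0 tooth 6 meets gear-1 tooth 20

Answer: 6 20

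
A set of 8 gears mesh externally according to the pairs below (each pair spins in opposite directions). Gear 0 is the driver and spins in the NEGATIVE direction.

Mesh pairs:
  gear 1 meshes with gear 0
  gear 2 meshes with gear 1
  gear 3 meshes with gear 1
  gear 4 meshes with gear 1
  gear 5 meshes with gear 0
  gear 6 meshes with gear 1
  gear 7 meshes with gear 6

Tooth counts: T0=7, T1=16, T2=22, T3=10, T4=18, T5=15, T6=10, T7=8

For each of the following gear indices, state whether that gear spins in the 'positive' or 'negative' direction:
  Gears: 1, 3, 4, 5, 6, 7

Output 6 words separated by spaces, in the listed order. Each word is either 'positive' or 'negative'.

Gear 0 (driver): negative (depth 0)
  gear 1: meshes with gear 0 -> depth 1 -> positive (opposite of gear 0)
  gear 2: meshes with gear 1 -> depth 2 -> negative (opposite of gear 1)
  gear 3: meshes with gear 1 -> depth 2 -> negative (opposite of gear 1)
  gear 4: meshes with gear 1 -> depth 2 -> negative (opposite of gear 1)
  gear 5: meshes with gear 0 -> depth 1 -> positive (opposite of gear 0)
  gear 6: meshes with gear 1 -> depth 2 -> negative (opposite of gear 1)
  gear 7: meshes with gear 6 -> depth 3 -> positive (opposite of gear 6)
Queried indices 1, 3, 4, 5, 6, 7 -> positive, negative, negative, positive, negative, positive

Answer: positive negative negative positive negative positive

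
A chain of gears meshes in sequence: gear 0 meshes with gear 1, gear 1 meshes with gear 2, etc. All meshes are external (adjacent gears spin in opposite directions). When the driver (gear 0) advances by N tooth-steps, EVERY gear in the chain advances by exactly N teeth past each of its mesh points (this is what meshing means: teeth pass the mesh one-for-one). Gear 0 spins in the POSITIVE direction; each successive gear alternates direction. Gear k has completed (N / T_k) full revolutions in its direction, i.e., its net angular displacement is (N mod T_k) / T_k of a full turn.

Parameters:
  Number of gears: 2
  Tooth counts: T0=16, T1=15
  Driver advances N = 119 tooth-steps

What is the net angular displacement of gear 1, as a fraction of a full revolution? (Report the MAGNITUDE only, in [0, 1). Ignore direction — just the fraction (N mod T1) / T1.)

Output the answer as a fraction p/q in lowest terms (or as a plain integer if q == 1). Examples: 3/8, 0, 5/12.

Chain of 2 gears, tooth counts: [16, 15]
  gear 0: T0=16, direction=positive, advance = 119 mod 16 = 7 teeth = 7/16 turn
  gear 1: T1=15, direction=negative, advance = 119 mod 15 = 14 teeth = 14/15 turn
Gear 1: 119 mod 15 = 14
Fraction = 14 / 15 = 14/15 (gcd(14,15)=1) = 14/15

Answer: 14/15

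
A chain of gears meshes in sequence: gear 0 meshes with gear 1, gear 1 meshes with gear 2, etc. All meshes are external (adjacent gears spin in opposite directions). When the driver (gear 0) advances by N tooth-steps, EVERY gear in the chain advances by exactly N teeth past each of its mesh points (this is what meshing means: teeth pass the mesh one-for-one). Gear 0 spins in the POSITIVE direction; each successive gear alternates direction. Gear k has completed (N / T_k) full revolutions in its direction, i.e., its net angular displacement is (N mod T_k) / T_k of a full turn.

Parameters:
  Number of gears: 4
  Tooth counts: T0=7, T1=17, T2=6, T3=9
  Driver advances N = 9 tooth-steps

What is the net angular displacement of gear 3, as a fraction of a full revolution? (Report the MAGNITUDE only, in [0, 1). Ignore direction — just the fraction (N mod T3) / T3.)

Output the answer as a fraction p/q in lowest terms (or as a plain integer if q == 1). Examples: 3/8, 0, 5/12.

Answer: 0

Derivation:
Chain of 4 gears, tooth counts: [7, 17, 6, 9]
  gear 0: T0=7, direction=positive, advance = 9 mod 7 = 2 teeth = 2/7 turn
  gear 1: T1=17, direction=negative, advance = 9 mod 17 = 9 teeth = 9/17 turn
  gear 2: T2=6, direction=positive, advance = 9 mod 6 = 3 teeth = 3/6 turn
  gear 3: T3=9, direction=negative, advance = 9 mod 9 = 0 teeth = 0/9 turn
Gear 3: 9 mod 9 = 0
Fraction = 0 / 9 = 0/1 (gcd(0,9)=9) = 0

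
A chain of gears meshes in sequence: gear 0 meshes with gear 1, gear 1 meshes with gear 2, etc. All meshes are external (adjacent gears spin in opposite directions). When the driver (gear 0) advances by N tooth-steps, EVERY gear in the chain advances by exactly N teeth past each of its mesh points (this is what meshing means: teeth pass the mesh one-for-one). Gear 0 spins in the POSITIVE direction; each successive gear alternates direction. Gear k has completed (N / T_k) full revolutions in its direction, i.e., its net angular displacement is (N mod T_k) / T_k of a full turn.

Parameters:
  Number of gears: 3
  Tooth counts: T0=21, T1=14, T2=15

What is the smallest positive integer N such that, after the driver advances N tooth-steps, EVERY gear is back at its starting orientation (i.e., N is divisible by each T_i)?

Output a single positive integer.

Answer: 210

Derivation:
Gear k returns to start when N is a multiple of T_k.
All gears at start simultaneously when N is a common multiple of [21, 14, 15]; the smallest such N is lcm(21, 14, 15).
Start: lcm = T0 = 21
Fold in T1=14: gcd(21, 14) = 7; lcm(21, 14) = 21 * 14 / 7 = 294 / 7 = 42
Fold in T2=15: gcd(42, 15) = 3; lcm(42, 15) = 42 * 15 / 3 = 630 / 3 = 210
Full cycle length = 210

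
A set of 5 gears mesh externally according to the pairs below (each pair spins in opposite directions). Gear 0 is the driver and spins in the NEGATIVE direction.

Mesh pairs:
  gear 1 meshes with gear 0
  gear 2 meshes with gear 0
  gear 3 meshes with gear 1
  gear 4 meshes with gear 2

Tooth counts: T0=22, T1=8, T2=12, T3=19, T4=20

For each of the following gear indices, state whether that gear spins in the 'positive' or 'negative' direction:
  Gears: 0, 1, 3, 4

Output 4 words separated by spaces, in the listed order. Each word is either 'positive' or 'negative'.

Gear 0 (driver): negative (depth 0)
  gear 1: meshes with gear 0 -> depth 1 -> positive (opposite of gear 0)
  gear 2: meshes with gear 0 -> depth 1 -> positive (opposite of gear 0)
  gear 3: meshes with gear 1 -> depth 2 -> negative (opposite of gear 1)
  gear 4: meshes with gear 2 -> depth 2 -> negative (opposite of gear 2)
Queried indices 0, 1, 3, 4 -> negative, positive, negative, negative

Answer: negative positive negative negative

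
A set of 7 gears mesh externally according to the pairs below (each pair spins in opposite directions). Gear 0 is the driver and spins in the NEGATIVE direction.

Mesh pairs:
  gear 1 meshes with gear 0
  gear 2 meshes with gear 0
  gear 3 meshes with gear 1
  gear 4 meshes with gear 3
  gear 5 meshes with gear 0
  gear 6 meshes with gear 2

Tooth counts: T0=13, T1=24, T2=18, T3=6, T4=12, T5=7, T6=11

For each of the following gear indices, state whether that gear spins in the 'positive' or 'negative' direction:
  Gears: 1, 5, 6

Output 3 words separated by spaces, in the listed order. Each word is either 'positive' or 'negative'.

Gear 0 (driver): negative (depth 0)
  gear 1: meshes with gear 0 -> depth 1 -> positive (opposite of gear 0)
  gear 2: meshes with gear 0 -> depth 1 -> positive (opposite of gear 0)
  gear 3: meshes with gear 1 -> depth 2 -> negative (opposite of gear 1)
  gear 4: meshes with gear 3 -> depth 3 -> positive (opposite of gear 3)
  gear 5: meshes with gear 0 -> depth 1 -> positive (opposite of gear 0)
  gear 6: meshes with gear 2 -> depth 2 -> negative (opposite of gear 2)
Queried indices 1, 5, 6 -> positive, positive, negative

Answer: positive positive negative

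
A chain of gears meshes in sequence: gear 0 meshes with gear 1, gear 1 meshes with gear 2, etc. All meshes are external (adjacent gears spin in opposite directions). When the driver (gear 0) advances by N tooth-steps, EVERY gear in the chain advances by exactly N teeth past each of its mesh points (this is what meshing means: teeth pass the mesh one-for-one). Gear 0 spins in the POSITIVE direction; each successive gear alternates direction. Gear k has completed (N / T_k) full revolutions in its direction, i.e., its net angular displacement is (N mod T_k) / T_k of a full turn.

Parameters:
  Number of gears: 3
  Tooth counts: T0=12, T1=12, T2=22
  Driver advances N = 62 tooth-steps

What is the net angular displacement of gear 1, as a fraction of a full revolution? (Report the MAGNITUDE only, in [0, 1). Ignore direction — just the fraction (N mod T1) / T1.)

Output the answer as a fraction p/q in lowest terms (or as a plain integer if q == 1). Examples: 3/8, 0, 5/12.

Answer: 1/6

Derivation:
Chain of 3 gears, tooth counts: [12, 12, 22]
  gear 0: T0=12, direction=positive, advance = 62 mod 12 = 2 teeth = 2/12 turn
  gear 1: T1=12, direction=negative, advance = 62 mod 12 = 2 teeth = 2/12 turn
  gear 2: T2=22, direction=positive, advance = 62 mod 22 = 18 teeth = 18/22 turn
Gear 1: 62 mod 12 = 2
Fraction = 2 / 12 = 1/6 (gcd(2,12)=2) = 1/6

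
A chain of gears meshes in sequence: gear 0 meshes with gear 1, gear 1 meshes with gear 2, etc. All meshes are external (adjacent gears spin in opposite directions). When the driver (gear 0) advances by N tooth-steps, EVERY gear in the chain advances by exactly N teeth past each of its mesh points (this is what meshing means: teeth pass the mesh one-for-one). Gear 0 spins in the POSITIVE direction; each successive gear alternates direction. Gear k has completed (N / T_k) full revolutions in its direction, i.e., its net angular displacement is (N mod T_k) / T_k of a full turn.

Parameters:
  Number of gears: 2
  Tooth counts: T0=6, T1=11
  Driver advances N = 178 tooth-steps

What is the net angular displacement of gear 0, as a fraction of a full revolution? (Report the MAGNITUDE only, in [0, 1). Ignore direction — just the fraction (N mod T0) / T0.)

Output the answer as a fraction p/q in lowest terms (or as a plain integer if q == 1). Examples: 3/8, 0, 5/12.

Chain of 2 gears, tooth counts: [6, 11]
  gear 0: T0=6, direction=positive, advance = 178 mod 6 = 4 teeth = 4/6 turn
  gear 1: T1=11, direction=negative, advance = 178 mod 11 = 2 teeth = 2/11 turn
Gear 0: 178 mod 6 = 4
Fraction = 4 / 6 = 2/3 (gcd(4,6)=2) = 2/3

Answer: 2/3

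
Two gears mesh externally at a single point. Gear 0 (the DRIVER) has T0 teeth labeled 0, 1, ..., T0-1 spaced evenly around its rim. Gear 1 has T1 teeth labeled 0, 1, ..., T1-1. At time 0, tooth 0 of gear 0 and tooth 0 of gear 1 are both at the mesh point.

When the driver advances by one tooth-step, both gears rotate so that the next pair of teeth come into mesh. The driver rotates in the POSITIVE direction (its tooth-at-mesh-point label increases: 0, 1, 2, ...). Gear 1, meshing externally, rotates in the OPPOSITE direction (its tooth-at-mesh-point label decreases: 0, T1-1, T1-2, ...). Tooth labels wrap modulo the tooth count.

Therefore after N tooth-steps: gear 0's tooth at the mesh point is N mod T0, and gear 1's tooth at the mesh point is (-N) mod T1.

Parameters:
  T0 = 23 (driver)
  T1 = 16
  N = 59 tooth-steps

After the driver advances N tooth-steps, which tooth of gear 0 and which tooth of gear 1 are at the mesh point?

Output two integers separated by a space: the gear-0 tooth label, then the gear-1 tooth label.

Answer: 13 5

Derivation:
Gear 0 (driver, T0=23): tooth at mesh = N mod T0
  59 = 2 * 23 + 13, so 59 mod 23 = 13
  gear 0 tooth = 13
Gear 1 (driven, T1=16): tooth at mesh = (-N) mod T1
  59 = 3 * 16 + 11, so 59 mod 16 = 11
  (-59) mod 16 = (-11) mod 16 = 16 - 11 = 5
Mesh after 59 steps: gear-0 tooth 13 meets gear-1 tooth 5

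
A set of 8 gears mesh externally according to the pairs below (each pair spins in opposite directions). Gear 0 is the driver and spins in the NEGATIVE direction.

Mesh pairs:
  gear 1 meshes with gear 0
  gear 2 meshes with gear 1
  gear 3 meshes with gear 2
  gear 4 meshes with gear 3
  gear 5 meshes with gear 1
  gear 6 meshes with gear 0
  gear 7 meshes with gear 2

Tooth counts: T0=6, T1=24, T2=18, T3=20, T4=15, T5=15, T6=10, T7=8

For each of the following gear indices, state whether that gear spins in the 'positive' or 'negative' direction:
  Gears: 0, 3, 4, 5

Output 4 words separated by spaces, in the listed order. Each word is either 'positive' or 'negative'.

Gear 0 (driver): negative (depth 0)
  gear 1: meshes with gear 0 -> depth 1 -> positive (opposite of gear 0)
  gear 2: meshes with gear 1 -> depth 2 -> negative (opposite of gear 1)
  gear 3: meshes with gear 2 -> depth 3 -> positive (opposite of gear 2)
  gear 4: meshes with gear 3 -> depth 4 -> negative (opposite of gear 3)
  gear 5: meshes with gear 1 -> depth 2 -> negative (opposite of gear 1)
  gear 6: meshes with gear 0 -> depth 1 -> positive (opposite of gear 0)
  gear 7: meshes with gear 2 -> depth 3 -> positive (opposite of gear 2)
Queried indices 0, 3, 4, 5 -> negative, positive, negative, negative

Answer: negative positive negative negative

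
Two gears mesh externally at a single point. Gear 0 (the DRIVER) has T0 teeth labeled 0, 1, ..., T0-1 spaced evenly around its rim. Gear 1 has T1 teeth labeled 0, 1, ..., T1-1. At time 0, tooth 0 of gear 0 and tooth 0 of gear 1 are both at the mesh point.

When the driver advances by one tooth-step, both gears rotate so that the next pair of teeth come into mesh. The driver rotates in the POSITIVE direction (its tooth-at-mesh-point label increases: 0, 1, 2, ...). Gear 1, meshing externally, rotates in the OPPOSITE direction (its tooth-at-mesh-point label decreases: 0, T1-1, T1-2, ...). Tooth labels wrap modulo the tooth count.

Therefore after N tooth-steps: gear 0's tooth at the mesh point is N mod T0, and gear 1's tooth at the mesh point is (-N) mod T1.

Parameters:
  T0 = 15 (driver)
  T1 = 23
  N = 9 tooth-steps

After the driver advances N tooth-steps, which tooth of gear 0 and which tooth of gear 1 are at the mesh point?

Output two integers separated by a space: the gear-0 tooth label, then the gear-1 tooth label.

Answer: 9 14

Derivation:
Gear 0 (driver, T0=15): tooth at mesh = N mod T0
  9 = 0 * 15 + 9, so 9 mod 15 = 9
  gear 0 tooth = 9
Gear 1 (driven, T1=23): tooth at mesh = (-N) mod T1
  9 = 0 * 23 + 9, so 9 mod 23 = 9
  (-9) mod 23 = (-9) mod 23 = 23 - 9 = 14
Mesh after 9 steps: gear-0 tooth 9 meets gear-1 tooth 14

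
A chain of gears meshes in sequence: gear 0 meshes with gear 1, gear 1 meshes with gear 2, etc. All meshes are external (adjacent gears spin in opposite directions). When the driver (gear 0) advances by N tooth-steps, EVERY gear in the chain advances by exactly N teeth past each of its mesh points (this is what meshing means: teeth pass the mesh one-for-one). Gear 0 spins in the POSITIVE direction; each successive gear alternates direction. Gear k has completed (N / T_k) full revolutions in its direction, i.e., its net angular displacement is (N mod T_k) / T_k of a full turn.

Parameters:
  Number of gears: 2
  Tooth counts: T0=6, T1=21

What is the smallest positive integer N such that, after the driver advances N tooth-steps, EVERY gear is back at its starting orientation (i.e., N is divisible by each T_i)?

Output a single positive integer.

Gear k returns to start when N is a multiple of T_k.
All gears at start simultaneously when N is a common multiple of [6, 21]; the smallest such N is lcm(6, 21).
Start: lcm = T0 = 6
Fold in T1=21: gcd(6, 21) = 3; lcm(6, 21) = 6 * 21 / 3 = 126 / 3 = 42
Full cycle length = 42

Answer: 42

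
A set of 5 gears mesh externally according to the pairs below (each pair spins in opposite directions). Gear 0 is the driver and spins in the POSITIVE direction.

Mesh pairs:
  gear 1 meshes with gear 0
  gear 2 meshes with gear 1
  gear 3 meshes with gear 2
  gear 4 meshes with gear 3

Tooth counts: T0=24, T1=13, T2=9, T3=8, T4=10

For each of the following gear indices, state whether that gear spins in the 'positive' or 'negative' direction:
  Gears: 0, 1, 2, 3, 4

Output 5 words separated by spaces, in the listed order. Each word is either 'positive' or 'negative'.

Gear 0 (driver): positive (depth 0)
  gear 1: meshes with gear 0 -> depth 1 -> negative (opposite of gear 0)
  gear 2: meshes with gear 1 -> depth 2 -> positive (opposite of gear 1)
  gear 3: meshes with gear 2 -> depth 3 -> negative (opposite of gear 2)
  gear 4: meshes with gear 3 -> depth 4 -> positive (opposite of gear 3)
Queried indices 0, 1, 2, 3, 4 -> positive, negative, positive, negative, positive

Answer: positive negative positive negative positive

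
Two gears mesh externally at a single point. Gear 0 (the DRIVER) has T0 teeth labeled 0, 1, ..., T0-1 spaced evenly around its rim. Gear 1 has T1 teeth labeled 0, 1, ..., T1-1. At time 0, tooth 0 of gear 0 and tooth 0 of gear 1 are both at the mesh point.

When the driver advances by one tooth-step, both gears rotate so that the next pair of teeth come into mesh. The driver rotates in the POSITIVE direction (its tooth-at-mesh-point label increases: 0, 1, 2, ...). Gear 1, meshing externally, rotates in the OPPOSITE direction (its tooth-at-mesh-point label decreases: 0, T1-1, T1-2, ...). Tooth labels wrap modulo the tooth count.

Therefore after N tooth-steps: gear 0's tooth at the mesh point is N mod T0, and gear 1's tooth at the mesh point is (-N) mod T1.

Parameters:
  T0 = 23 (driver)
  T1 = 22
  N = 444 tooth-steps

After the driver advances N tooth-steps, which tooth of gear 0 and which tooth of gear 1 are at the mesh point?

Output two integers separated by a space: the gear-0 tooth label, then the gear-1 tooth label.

Answer: 7 18

Derivation:
Gear 0 (driver, T0=23): tooth at mesh = N mod T0
  444 = 19 * 23 + 7, so 444 mod 23 = 7
  gear 0 tooth = 7
Gear 1 (driven, T1=22): tooth at mesh = (-N) mod T1
  444 = 20 * 22 + 4, so 444 mod 22 = 4
  (-444) mod 22 = (-4) mod 22 = 22 - 4 = 18
Mesh after 444 steps: gear-0 tooth 7 meets gear-1 tooth 18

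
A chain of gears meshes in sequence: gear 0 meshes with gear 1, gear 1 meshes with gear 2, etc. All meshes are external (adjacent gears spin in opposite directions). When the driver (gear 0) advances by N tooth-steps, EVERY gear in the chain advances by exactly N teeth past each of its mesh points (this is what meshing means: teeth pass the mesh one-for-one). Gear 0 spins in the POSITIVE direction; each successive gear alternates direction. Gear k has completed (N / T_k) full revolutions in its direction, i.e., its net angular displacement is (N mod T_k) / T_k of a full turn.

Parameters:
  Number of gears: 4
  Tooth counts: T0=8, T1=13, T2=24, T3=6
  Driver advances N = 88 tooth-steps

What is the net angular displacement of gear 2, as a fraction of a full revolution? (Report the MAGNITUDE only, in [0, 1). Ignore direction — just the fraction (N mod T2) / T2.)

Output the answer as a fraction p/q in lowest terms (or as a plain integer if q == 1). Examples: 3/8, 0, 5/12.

Answer: 2/3

Derivation:
Chain of 4 gears, tooth counts: [8, 13, 24, 6]
  gear 0: T0=8, direction=positive, advance = 88 mod 8 = 0 teeth = 0/8 turn
  gear 1: T1=13, direction=negative, advance = 88 mod 13 = 10 teeth = 10/13 turn
  gear 2: T2=24, direction=positive, advance = 88 mod 24 = 16 teeth = 16/24 turn
  gear 3: T3=6, direction=negative, advance = 88 mod 6 = 4 teeth = 4/6 turn
Gear 2: 88 mod 24 = 16
Fraction = 16 / 24 = 2/3 (gcd(16,24)=8) = 2/3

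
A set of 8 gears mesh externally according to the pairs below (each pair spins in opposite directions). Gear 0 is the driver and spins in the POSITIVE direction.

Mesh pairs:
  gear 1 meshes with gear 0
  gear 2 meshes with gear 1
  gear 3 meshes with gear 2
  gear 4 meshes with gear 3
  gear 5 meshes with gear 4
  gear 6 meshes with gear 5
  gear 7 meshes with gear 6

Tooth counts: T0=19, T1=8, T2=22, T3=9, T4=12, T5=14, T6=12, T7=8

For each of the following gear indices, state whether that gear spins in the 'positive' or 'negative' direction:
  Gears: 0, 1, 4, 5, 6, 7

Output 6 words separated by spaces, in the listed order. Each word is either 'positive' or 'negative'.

Gear 0 (driver): positive (depth 0)
  gear 1: meshes with gear 0 -> depth 1 -> negative (opposite of gear 0)
  gear 2: meshes with gear 1 -> depth 2 -> positive (opposite of gear 1)
  gear 3: meshes with gear 2 -> depth 3 -> negative (opposite of gear 2)
  gear 4: meshes with gear 3 -> depth 4 -> positive (opposite of gear 3)
  gear 5: meshes with gear 4 -> depth 5 -> negative (opposite of gear 4)
  gear 6: meshes with gear 5 -> depth 6 -> positive (opposite of gear 5)
  gear 7: meshes with gear 6 -> depth 7 -> negative (opposite of gear 6)
Queried indices 0, 1, 4, 5, 6, 7 -> positive, negative, positive, negative, positive, negative

Answer: positive negative positive negative positive negative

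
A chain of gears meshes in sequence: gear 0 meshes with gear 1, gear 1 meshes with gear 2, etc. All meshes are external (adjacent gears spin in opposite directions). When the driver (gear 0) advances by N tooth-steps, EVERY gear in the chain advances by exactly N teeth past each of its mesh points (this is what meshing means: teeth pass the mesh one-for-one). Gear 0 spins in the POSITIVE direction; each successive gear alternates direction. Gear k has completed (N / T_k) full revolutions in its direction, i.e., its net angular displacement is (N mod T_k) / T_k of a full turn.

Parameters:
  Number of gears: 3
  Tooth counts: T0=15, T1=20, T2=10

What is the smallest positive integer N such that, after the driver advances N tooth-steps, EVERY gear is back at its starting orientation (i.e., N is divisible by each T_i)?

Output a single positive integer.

Answer: 60

Derivation:
Gear k returns to start when N is a multiple of T_k.
All gears at start simultaneously when N is a common multiple of [15, 20, 10]; the smallest such N is lcm(15, 20, 10).
Start: lcm = T0 = 15
Fold in T1=20: gcd(15, 20) = 5; lcm(15, 20) = 15 * 20 / 5 = 300 / 5 = 60
Fold in T2=10: gcd(60, 10) = 10; lcm(60, 10) = 60 * 10 / 10 = 600 / 10 = 60
Full cycle length = 60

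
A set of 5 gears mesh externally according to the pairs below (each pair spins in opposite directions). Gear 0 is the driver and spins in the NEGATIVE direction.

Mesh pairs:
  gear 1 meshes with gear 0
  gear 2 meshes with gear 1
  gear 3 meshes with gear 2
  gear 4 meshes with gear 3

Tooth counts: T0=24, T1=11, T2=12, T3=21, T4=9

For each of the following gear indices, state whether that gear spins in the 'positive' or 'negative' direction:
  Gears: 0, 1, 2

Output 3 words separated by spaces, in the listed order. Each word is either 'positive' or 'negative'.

Gear 0 (driver): negative (depth 0)
  gear 1: meshes with gear 0 -> depth 1 -> positive (opposite of gear 0)
  gear 2: meshes with gear 1 -> depth 2 -> negative (opposite of gear 1)
  gear 3: meshes with gear 2 -> depth 3 -> positive (opposite of gear 2)
  gear 4: meshes with gear 3 -> depth 4 -> negative (opposite of gear 3)
Queried indices 0, 1, 2 -> negative, positive, negative

Answer: negative positive negative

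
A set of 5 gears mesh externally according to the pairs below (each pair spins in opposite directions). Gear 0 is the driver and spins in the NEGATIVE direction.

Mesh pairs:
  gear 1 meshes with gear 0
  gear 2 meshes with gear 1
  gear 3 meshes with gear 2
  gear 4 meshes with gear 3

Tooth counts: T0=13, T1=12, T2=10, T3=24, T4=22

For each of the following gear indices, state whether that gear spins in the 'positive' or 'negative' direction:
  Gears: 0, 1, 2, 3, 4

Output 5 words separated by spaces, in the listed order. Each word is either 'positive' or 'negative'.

Answer: negative positive negative positive negative

Derivation:
Gear 0 (driver): negative (depth 0)
  gear 1: meshes with gear 0 -> depth 1 -> positive (opposite of gear 0)
  gear 2: meshes with gear 1 -> depth 2 -> negative (opposite of gear 1)
  gear 3: meshes with gear 2 -> depth 3 -> positive (opposite of gear 2)
  gear 4: meshes with gear 3 -> depth 4 -> negative (opposite of gear 3)
Queried indices 0, 1, 2, 3, 4 -> negative, positive, negative, positive, negative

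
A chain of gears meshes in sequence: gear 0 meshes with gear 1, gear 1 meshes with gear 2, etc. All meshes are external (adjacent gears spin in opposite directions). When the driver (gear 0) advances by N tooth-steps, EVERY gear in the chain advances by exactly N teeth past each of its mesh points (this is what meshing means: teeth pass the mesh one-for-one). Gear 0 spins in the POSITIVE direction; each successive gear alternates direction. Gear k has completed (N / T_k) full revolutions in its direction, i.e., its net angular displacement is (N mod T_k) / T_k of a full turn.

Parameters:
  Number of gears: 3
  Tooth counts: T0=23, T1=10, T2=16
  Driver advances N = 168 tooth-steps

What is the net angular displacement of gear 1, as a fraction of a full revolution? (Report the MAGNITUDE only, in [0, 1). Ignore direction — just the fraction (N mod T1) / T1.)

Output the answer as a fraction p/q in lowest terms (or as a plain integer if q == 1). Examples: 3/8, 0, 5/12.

Chain of 3 gears, tooth counts: [23, 10, 16]
  gear 0: T0=23, direction=positive, advance = 168 mod 23 = 7 teeth = 7/23 turn
  gear 1: T1=10, direction=negative, advance = 168 mod 10 = 8 teeth = 8/10 turn
  gear 2: T2=16, direction=positive, advance = 168 mod 16 = 8 teeth = 8/16 turn
Gear 1: 168 mod 10 = 8
Fraction = 8 / 10 = 4/5 (gcd(8,10)=2) = 4/5

Answer: 4/5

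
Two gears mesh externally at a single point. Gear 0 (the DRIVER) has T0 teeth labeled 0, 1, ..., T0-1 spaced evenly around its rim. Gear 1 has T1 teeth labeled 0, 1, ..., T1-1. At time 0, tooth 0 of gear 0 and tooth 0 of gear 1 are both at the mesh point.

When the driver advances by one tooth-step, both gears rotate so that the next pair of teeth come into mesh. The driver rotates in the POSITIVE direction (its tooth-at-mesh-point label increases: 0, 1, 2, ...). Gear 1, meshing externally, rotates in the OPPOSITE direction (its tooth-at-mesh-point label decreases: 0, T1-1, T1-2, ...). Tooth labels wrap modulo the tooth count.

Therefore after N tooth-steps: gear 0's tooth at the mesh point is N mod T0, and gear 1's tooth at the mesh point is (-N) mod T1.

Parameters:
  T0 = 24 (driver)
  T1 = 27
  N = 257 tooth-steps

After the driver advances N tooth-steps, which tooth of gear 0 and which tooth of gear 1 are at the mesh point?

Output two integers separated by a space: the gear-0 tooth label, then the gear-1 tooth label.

Gear 0 (driver, T0=24): tooth at mesh = N mod T0
  257 = 10 * 24 + 17, so 257 mod 24 = 17
  gear 0 tooth = 17
Gear 1 (driven, T1=27): tooth at mesh = (-N) mod T1
  257 = 9 * 27 + 14, so 257 mod 27 = 14
  (-257) mod 27 = (-14) mod 27 = 27 - 14 = 13
Mesh after 257 steps: gear-0 tooth 17 meets gear-1 tooth 13

Answer: 17 13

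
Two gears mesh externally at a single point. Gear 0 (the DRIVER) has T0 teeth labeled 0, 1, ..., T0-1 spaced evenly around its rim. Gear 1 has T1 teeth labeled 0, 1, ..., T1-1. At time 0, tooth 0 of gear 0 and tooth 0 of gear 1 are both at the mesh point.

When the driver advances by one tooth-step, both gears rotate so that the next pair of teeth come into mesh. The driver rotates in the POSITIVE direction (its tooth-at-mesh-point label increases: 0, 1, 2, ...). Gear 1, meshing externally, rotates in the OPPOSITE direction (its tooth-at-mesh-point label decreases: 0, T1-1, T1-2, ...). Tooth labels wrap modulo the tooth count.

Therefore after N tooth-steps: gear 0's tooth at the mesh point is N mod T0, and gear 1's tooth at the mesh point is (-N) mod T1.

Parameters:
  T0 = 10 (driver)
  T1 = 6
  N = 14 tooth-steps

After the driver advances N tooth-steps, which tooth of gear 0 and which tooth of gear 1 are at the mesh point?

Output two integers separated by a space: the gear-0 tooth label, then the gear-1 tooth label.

Gear 0 (driver, T0=10): tooth at mesh = N mod T0
  14 = 1 * 10 + 4, so 14 mod 10 = 4
  gear 0 tooth = 4
Gear 1 (driven, T1=6): tooth at mesh = (-N) mod T1
  14 = 2 * 6 + 2, so 14 mod 6 = 2
  (-14) mod 6 = (-2) mod 6 = 6 - 2 = 4
Mesh after 14 steps: gear-0 tooth 4 meets gear-1 tooth 4

Answer: 4 4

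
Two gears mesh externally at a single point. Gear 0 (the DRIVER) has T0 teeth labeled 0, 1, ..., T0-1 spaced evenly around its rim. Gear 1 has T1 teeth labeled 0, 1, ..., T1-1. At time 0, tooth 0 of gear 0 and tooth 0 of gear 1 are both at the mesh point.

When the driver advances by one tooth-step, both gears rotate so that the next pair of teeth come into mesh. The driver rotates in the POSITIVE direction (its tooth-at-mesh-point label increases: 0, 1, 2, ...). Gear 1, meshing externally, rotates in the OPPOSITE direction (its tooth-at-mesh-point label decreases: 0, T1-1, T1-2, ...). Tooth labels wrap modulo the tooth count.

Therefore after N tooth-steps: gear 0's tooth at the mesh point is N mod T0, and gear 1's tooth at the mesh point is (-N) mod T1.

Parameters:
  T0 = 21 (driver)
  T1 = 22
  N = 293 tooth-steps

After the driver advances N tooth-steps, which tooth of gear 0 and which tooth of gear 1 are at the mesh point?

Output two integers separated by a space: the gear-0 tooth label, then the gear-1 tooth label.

Answer: 20 15

Derivation:
Gear 0 (driver, T0=21): tooth at mesh = N mod T0
  293 = 13 * 21 + 20, so 293 mod 21 = 20
  gear 0 tooth = 20
Gear 1 (driven, T1=22): tooth at mesh = (-N) mod T1
  293 = 13 * 22 + 7, so 293 mod 22 = 7
  (-293) mod 22 = (-7) mod 22 = 22 - 7 = 15
Mesh after 293 steps: gear-0 tooth 20 meets gear-1 tooth 15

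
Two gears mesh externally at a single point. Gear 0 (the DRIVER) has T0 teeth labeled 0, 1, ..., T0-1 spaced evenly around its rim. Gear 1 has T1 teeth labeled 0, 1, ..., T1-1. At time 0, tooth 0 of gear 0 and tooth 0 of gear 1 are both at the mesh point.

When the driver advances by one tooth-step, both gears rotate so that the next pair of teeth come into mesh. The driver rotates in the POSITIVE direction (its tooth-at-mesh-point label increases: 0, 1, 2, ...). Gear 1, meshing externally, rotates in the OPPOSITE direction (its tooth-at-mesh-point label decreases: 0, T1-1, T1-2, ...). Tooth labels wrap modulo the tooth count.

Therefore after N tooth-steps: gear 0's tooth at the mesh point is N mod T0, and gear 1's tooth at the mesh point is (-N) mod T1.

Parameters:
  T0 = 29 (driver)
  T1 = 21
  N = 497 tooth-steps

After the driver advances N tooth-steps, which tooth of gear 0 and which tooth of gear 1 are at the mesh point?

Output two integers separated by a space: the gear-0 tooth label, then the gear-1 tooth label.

Gear 0 (driver, T0=29): tooth at mesh = N mod T0
  497 = 17 * 29 + 4, so 497 mod 29 = 4
  gear 0 tooth = 4
Gear 1 (driven, T1=21): tooth at mesh = (-N) mod T1
  497 = 23 * 21 + 14, so 497 mod 21 = 14
  (-497) mod 21 = (-14) mod 21 = 21 - 14 = 7
Mesh after 497 steps: gear-0 tooth 4 meets gear-1 tooth 7

Answer: 4 7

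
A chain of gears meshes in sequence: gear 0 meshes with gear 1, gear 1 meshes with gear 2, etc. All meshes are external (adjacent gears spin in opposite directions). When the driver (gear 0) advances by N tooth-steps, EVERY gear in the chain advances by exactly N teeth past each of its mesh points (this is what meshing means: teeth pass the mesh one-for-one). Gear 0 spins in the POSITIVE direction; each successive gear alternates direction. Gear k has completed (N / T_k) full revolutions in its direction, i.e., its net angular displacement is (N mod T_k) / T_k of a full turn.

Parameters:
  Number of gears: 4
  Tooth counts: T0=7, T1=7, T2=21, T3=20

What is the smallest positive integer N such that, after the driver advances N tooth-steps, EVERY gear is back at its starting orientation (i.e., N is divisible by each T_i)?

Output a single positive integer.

Gear k returns to start when N is a multiple of T_k.
All gears at start simultaneously when N is a common multiple of [7, 7, 21, 20]; the smallest such N is lcm(7, 7, 21, 20).
Start: lcm = T0 = 7
Fold in T1=7: gcd(7, 7) = 7; lcm(7, 7) = 7 * 7 / 7 = 49 / 7 = 7
Fold in T2=21: gcd(7, 21) = 7; lcm(7, 21) = 7 * 21 / 7 = 147 / 7 = 21
Fold in T3=20: gcd(21, 20) = 1; lcm(21, 20) = 21 * 20 / 1 = 420 / 1 = 420
Full cycle length = 420

Answer: 420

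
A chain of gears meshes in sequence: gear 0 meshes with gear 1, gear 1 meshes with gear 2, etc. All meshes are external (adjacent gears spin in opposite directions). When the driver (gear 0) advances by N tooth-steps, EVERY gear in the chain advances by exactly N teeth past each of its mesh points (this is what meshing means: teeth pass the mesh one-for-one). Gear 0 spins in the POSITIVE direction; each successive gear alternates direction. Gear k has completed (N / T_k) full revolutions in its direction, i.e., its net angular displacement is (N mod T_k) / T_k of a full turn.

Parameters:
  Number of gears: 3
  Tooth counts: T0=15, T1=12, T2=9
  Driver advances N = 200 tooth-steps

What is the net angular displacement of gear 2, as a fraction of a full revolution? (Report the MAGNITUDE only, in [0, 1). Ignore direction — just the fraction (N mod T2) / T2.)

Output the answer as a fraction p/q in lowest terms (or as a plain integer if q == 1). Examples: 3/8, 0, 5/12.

Answer: 2/9

Derivation:
Chain of 3 gears, tooth counts: [15, 12, 9]
  gear 0: T0=15, direction=positive, advance = 200 mod 15 = 5 teeth = 5/15 turn
  gear 1: T1=12, direction=negative, advance = 200 mod 12 = 8 teeth = 8/12 turn
  gear 2: T2=9, direction=positive, advance = 200 mod 9 = 2 teeth = 2/9 turn
Gear 2: 200 mod 9 = 2
Fraction = 2 / 9 = 2/9 (gcd(2,9)=1) = 2/9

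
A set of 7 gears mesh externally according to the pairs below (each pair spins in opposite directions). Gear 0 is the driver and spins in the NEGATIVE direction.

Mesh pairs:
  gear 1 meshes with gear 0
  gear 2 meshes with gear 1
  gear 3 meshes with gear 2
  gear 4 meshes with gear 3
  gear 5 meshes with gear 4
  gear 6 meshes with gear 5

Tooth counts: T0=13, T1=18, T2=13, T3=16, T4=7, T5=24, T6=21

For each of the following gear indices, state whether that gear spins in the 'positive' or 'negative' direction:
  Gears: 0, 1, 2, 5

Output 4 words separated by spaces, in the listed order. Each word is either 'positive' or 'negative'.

Answer: negative positive negative positive

Derivation:
Gear 0 (driver): negative (depth 0)
  gear 1: meshes with gear 0 -> depth 1 -> positive (opposite of gear 0)
  gear 2: meshes with gear 1 -> depth 2 -> negative (opposite of gear 1)
  gear 3: meshes with gear 2 -> depth 3 -> positive (opposite of gear 2)
  gear 4: meshes with gear 3 -> depth 4 -> negative (opposite of gear 3)
  gear 5: meshes with gear 4 -> depth 5 -> positive (opposite of gear 4)
  gear 6: meshes with gear 5 -> depth 6 -> negative (opposite of gear 5)
Queried indices 0, 1, 2, 5 -> negative, positive, negative, positive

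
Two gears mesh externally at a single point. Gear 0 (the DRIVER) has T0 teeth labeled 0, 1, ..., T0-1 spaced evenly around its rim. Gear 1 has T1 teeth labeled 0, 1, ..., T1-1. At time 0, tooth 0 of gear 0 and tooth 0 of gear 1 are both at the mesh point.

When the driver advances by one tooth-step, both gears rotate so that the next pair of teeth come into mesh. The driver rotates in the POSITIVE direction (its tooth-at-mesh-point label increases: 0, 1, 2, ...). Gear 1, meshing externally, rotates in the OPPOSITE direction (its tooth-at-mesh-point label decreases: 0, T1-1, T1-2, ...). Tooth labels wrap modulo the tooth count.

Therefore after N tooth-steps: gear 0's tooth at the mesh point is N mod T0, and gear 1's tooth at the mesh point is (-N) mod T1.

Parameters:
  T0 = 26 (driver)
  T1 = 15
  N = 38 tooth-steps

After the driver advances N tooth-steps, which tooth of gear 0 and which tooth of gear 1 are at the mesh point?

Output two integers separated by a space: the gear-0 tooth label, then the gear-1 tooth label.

Answer: 12 7

Derivation:
Gear 0 (driver, T0=26): tooth at mesh = N mod T0
  38 = 1 * 26 + 12, so 38 mod 26 = 12
  gear 0 tooth = 12
Gear 1 (driven, T1=15): tooth at mesh = (-N) mod T1
  38 = 2 * 15 + 8, so 38 mod 15 = 8
  (-38) mod 15 = (-8) mod 15 = 15 - 8 = 7
Mesh after 38 steps: gear-0 tooth 12 meets gear-1 tooth 7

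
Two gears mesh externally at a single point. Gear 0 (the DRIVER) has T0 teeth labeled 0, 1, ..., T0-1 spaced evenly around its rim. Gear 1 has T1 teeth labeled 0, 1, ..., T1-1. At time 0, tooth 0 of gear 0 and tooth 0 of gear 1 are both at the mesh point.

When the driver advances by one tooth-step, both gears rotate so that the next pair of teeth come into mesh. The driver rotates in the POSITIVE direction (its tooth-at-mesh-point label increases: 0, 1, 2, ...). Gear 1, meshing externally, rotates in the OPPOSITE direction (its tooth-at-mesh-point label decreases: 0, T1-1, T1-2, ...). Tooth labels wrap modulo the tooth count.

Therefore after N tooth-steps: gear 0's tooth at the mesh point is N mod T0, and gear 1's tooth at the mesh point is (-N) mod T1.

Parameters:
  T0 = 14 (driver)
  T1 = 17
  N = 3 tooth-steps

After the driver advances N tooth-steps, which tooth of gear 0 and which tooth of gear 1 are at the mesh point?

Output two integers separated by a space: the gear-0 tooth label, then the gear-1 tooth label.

Answer: 3 14

Derivation:
Gear 0 (driver, T0=14): tooth at mesh = N mod T0
  3 = 0 * 14 + 3, so 3 mod 14 = 3
  gear 0 tooth = 3
Gear 1 (driven, T1=17): tooth at mesh = (-N) mod T1
  3 = 0 * 17 + 3, so 3 mod 17 = 3
  (-3) mod 17 = (-3) mod 17 = 17 - 3 = 14
Mesh after 3 steps: gear-0 tooth 3 meets gear-1 tooth 14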